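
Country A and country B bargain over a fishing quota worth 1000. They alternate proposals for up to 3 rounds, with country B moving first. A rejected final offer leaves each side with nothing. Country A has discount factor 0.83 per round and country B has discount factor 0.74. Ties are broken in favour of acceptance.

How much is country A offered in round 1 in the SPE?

215.8

Round 3 (country B proposes): country A will accept anything ≥ 0, so country B offers 0 and keeps 1000.
Round 2 (country A proposes): country B can get 1000 next round, worth 0.74 × 1000 = 740 now; country A offers that and keeps 260.
Round 1 (country B proposes): country A can get 260 next round, worth 0.83 × 260 = 215.8 now; country B offers that and keeps 784.2.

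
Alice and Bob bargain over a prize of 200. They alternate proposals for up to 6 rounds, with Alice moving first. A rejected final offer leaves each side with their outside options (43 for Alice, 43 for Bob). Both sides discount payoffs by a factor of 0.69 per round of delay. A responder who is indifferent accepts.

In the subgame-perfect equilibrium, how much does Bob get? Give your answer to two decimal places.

Round 6 (Bob proposes): Alice gets 43 if talks fail, so Bob offers 43 and keeps 157.
Round 5 (Alice proposes): Bob can get 157 next round, worth 0.69 × 157 = 108.33 now, so Alice offers 108.33, keeping 91.67.
Round 4 (Bob proposes): Alice can get 91.67 next round, worth 0.69 × 91.67 = 63.2523 now. Bob offers 63.2523 and keeps 200 − 63.2523 = 136.7477.
Round 3 (Alice proposes): Bob can get 136.7477 next round, worth 0.69 × 136.7477 = 94.355913 now, so Alice offers 94.355913, keeping 105.644087.
Round 2 (Bob proposes): Alice can get 105.644087 next round, worth 0.69 × 105.644087 = 72.89442003 now, so Bob offers 72.89442003, keeping 127.10557997.
Round 1 (Alice proposes): Bob can get 127.10557997 next round, worth 0.69 × 127.10557997 = 87.7028501793 now. Alice offers 87.7028501793 and keeps 200 − 87.7028501793 = 112.2971498207.

87.70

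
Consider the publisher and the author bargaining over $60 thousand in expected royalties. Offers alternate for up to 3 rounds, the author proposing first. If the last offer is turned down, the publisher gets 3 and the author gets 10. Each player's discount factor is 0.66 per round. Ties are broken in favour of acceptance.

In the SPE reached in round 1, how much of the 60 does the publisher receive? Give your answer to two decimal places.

Round 3 (the author proposes): the publisher gets 3 if talks fail, so the author offers 3 and keeps 57.
Round 2 (the publisher proposes): the author can get 57 next round, worth 0.66 × 57 = 37.62 now; the publisher offers that and keeps 22.38.
Round 1 (the author proposes): the publisher can get 22.38 next round, worth 0.66 × 22.38 = 14.7708 now, so the author offers 14.7708, keeping 45.2292.

14.77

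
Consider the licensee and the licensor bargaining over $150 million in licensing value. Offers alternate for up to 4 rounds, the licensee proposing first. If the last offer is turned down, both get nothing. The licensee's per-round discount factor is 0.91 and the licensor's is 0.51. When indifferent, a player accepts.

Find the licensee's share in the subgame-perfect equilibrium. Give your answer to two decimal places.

107.61

Round 4 (the licensor proposes): rejection yields 0 for the licensee; the licensor offers 0 and keeps 150.
Round 3 (the licensee proposes): the licensor can get 150 next round, worth 0.51 × 150 = 76.5 now; the licensee offers that and keeps 73.5.
Round 2 (the licensor proposes): the licensee can get 73.5 next round, worth 0.91 × 73.5 = 66.885 now. The licensor offers 66.885 and keeps 150 − 66.885 = 83.115.
Round 1 (the licensee proposes): the licensor can get 83.115 next round, worth 0.51 × 83.115 = 42.38865 now, so the licensee offers 42.38865, keeping 107.61135.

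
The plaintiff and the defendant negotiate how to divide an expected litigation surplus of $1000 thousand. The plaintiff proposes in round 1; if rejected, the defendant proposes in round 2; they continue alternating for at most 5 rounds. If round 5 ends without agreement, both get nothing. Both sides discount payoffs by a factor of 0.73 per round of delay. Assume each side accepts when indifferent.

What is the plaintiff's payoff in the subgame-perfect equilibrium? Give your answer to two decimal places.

Round 5 (the plaintiff proposes): rejection yields 0 for the defendant; the plaintiff offers 0 and keeps 1000.
Round 4 (the defendant proposes): the plaintiff can get 1000 next round, worth 0.73 × 1000 = 730 now; the defendant offers that and keeps 270.
Round 3 (the plaintiff proposes): the defendant can get 270 next round, worth 0.73 × 270 = 197.1 now; the plaintiff offers that and keeps 802.9.
Round 2 (the defendant proposes): the plaintiff can get 802.9 next round, worth 0.73 × 802.9 = 586.117 now; the defendant offers that and keeps 413.883.
Round 1 (the plaintiff proposes): the defendant can get 413.883 next round, worth 0.73 × 413.883 = 302.13459 now, so the plaintiff offers 302.13459, keeping 697.86541.

697.87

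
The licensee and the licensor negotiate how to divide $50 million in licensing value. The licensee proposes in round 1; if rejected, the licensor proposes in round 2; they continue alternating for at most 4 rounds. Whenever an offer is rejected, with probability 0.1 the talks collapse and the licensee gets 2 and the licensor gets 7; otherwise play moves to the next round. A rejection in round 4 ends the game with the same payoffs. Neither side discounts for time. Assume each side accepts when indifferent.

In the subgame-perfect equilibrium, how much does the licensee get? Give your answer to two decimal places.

9.42

Round 4 (the licensor proposes): the licensee gets 2 if talks fail, so the licensor offers 2 and keeps 48.
Round 3 (the licensee proposes): rejecting gives the licensor an expected 0.9 × 48 + 0.1 × 7 = 43.9. The licensee offers 43.9 and keeps 50 − 43.9 = 6.1.
Round 2 (the licensor proposes): rejecting gives the licensee an expected 0.9 × 6.1 + 0.1 × 2 = 5.69. The licensor offers 5.69 and keeps 50 − 5.69 = 44.31.
Round 1 (the licensee proposes): rejecting gives the licensor an expected 0.9 × 44.31 + 0.1 × 7 = 40.579, so the licensee offers 40.579, keeping 9.421.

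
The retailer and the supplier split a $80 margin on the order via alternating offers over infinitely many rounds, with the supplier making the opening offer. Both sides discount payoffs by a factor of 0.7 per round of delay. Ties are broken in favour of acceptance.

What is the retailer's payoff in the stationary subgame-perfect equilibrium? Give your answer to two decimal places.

Let x be the supplier's share when the supplier proposes and y be the retailer's share when the retailer proposes.
The retailer accepts iff offered ≥ 0.7·y, so x = 80 − 0.7y. Symmetrically y = 80 − 0.7x.
Substituting: x = 80 − 0.7(80 − 0.7x), giving x(1 − 0.7·0.7) = 80(1 − 0.7).
So x = 80 × 0.3 / 0.51 ≈ 47.0588, and the retailer receives 80 − x ≈ 32.9412.

32.94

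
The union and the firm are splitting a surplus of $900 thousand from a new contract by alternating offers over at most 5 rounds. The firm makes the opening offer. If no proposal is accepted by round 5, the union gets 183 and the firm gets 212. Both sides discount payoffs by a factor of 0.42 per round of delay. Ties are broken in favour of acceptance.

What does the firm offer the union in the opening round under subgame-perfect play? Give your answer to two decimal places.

Round 5 (the firm proposes): the union gets 183 if talks fail, so the firm offers 183 and keeps 717.
Round 4 (the union proposes): the firm can get 717 next round, worth 0.42 × 717 = 301.14 now. The union offers 301.14 and keeps 900 − 301.14 = 598.86.
Round 3 (the firm proposes): the union can get 598.86 next round, worth 0.42 × 598.86 = 251.5212 now. The firm offers 251.5212 and keeps 900 − 251.5212 = 648.4788.
Round 2 (the union proposes): the firm can get 648.4788 next round, worth 0.42 × 648.4788 = 272.361096 now, so the union offers 272.361096, keeping 627.638904.
Round 1 (the firm proposes): the union can get 627.638904 next round, worth 0.42 × 627.638904 = 263.60833968 now, so the firm offers 263.60833968, keeping 636.39166032.

263.61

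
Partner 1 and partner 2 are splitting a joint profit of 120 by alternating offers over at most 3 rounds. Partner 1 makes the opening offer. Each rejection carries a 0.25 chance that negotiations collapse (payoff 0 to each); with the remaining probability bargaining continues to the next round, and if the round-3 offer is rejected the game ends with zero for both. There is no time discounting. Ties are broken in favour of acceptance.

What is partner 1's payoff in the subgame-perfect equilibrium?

Round 3 (partner 1 proposes): rejection yields 0 for partner 2; partner 1 offers 0 and keeps 120.
Round 2 (partner 2 proposes): rejecting gives partner 1 an expected 0.75 × 120 = 90; partner 2 offers that and keeps 30.
Round 1 (partner 1 proposes): rejecting gives partner 2 an expected 0.75 × 30 = 22.5; partner 1 offers that and keeps 97.5.

97.5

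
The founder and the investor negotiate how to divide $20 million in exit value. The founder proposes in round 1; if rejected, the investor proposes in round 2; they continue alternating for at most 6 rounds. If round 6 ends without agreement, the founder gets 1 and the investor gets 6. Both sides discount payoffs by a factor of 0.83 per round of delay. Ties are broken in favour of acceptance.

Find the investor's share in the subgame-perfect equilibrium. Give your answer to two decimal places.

12.25

By backward induction:
Round 6 (the investor proposes): the founder gets 1 if talks fail, so the investor offers 1 and keeps 19.
Round 5 (the founder proposes): the investor can get 19 next round, worth 0.83 × 19 = 15.77 now. The founder offers 15.77 and keeps 20 − 15.77 = 4.23.
Round 4 (the investor proposes): the founder can get 4.23 next round, worth 0.83 × 4.23 = 3.5109 now. The investor offers 3.5109 and keeps 20 − 3.5109 = 16.4891.
Round 3 (the founder proposes): the investor can get 16.4891 next round, worth 0.83 × 16.4891 = 13.685953 now. The founder offers 13.685953 and keeps 20 − 13.685953 = 6.314047.
Round 2 (the investor proposes): the founder can get 6.314047 next round, worth 0.83 × 6.314047 = 5.24065901 now, so the investor offers 5.24065901, keeping 14.75934099.
Round 1 (the founder proposes): the investor can get 14.75934099 next round, worth 0.83 × 14.75934099 = 12.2502530217 now. The founder offers 12.2502530217 and keeps 20 − 12.2502530217 = 7.7497469783.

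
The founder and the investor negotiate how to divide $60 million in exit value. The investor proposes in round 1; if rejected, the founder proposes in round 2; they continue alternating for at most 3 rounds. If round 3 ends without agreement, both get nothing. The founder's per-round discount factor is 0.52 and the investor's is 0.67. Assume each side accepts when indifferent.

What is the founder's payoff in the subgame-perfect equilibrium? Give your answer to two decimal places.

10.30

Round 3 (the investor proposes): the founder will accept anything ≥ 0, so the investor offers 0 and keeps 60.
Round 2 (the founder proposes): the investor can get 60 next round, worth 0.67 × 60 = 40.2 now. The founder offers 40.2 and keeps 60 − 40.2 = 19.8.
Round 1 (the investor proposes): the founder can get 19.8 next round, worth 0.52 × 19.8 = 10.296 now, so the investor offers 10.296, keeping 49.704.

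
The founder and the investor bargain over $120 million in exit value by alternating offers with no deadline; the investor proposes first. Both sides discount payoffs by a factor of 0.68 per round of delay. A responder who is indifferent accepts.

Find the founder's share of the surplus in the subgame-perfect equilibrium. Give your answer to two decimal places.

Let x be the investor's share when the investor proposes and y be the founder's share when the founder proposes.
The founder accepts iff offered ≥ 0.68·y, so x = 120 − 0.68y. Symmetrically y = 120 − 0.68x.
Substituting: x = 120 − 0.68(120 − 0.68x), giving x(1 − 0.68·0.68) = 120(1 − 0.68).
So x = 120 × 0.32 / 0.5376 ≈ 71.4286, and the founder receives 120 − x ≈ 48.5714.

48.57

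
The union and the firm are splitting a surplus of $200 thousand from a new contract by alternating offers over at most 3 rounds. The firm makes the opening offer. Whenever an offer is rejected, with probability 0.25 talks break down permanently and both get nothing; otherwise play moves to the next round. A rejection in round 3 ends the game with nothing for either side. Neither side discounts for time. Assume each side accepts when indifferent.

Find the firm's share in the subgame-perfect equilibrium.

162.5

Round 3 (the firm proposes): rejection yields 0 for the union; the firm offers 0 and keeps 200.
Round 2 (the union proposes): rejecting gives the firm an expected 0.75 × 200 = 150. The union offers 150 and keeps 200 − 150 = 50.
Round 1 (the firm proposes): rejecting gives the union an expected 0.75 × 50 = 37.5; the firm offers that and keeps 162.5.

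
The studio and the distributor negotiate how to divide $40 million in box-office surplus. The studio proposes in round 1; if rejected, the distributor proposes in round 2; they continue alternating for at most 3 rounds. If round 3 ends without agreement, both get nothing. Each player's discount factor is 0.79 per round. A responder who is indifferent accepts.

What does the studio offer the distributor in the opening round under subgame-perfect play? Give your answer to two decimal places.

Round 3 (the studio proposes): the distributor will accept anything ≥ 0, so the studio offers 0 and keeps 40.
Round 2 (the distributor proposes): the studio can get 40 next round, worth 0.79 × 40 = 31.6 now. The distributor offers 31.6 and keeps 40 − 31.6 = 8.4.
Round 1 (the studio proposes): the distributor can get 8.4 next round, worth 0.79 × 8.4 = 6.636 now, so the studio offers 6.636, keeping 33.364.

6.64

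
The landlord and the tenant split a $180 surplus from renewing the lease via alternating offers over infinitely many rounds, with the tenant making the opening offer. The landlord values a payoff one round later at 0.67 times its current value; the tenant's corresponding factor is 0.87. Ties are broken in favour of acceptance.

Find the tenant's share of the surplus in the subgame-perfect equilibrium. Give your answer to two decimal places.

In a stationary SPE each proposer offers the other exactly their discounted continuation value.
If the tenant keeps x when proposing and the landlord keeps y when proposing, then x = 180 − 0.67y and y = 180 − 0.87x.
Solving: x = 180(1 − 0.67) / (1 − 0.87·0.67) = 59.4 / 0.4171 ≈ 142.4119.
The landlord gets 180 − 142.4119 ≈ 37.5881.

142.41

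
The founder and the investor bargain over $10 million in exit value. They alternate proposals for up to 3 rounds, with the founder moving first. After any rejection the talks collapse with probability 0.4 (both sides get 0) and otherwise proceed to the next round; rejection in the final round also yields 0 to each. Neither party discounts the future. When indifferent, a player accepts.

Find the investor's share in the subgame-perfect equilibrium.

2.4

By backward induction:
Round 3 (the founder proposes): the investor will accept anything ≥ 0, so the founder offers 0 and keeps 10.
Round 2 (the investor proposes): rejecting gives the founder an expected 0.6 × 10 = 6; the investor offers that and keeps 4.
Round 1 (the founder proposes): rejecting gives the investor an expected 0.6 × 4 = 2.4; the founder offers that and keeps 7.6.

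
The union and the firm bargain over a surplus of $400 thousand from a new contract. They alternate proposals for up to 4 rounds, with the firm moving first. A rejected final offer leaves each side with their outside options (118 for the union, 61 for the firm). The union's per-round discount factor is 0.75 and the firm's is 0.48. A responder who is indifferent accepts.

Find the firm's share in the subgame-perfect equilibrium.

152.47

Round 4 (the union proposes): the firm gets 61 if talks fail, so the union offers 61 and keeps 339.
Round 3 (the firm proposes): the union can get 339 next round, worth 0.75 × 339 = 254.25 now; the firm offers that and keeps 145.75.
Round 2 (the union proposes): the firm can get 145.75 next round, worth 0.48 × 145.75 = 69.96 now. The union offers 69.96 and keeps 400 − 69.96 = 330.04.
Round 1 (the firm proposes): the union can get 330.04 next round, worth 0.75 × 330.04 = 247.53 now, so the firm offers 247.53, keeping 152.47.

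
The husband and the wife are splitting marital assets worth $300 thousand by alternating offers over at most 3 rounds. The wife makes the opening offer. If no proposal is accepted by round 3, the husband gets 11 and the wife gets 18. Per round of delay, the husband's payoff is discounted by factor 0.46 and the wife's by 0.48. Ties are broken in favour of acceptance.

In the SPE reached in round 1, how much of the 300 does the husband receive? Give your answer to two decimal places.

By backward induction:
Round 3 (the wife proposes): the husband gets 11 if talks fail, so the wife offers 11 and keeps 289.
Round 2 (the husband proposes): the wife can get 289 next round, worth 0.48 × 289 = 138.72 now, so the husband offers 138.72, keeping 161.28.
Round 1 (the wife proposes): the husband can get 161.28 next round, worth 0.46 × 161.28 = 74.1888 now; the wife offers that and keeps 225.8112.

74.19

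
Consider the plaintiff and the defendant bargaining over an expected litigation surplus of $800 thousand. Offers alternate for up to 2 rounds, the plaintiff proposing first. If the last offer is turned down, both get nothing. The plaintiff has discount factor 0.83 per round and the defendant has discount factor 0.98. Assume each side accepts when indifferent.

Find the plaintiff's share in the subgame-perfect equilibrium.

Round 2 (the defendant proposes): rejection yields 0 for the plaintiff; the defendant offers 0 and keeps 800.
Round 1 (the plaintiff proposes): the defendant can get 800 next round, worth 0.98 × 800 = 784 now; the plaintiff offers that and keeps 16.

16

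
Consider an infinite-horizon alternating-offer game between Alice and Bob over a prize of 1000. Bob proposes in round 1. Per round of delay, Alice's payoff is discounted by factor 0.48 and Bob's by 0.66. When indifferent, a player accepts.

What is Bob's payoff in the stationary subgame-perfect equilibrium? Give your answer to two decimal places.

761.12

In a stationary SPE each proposer offers the other exactly their discounted continuation value.
If Bob keeps x when proposing and Alice keeps y when proposing, then x = 1000 − 0.48y and y = 1000 − 0.66x.
Solving: x = 1000(1 − 0.48) / (1 − 0.66·0.48) = 520 / 0.6832 ≈ 761.1241.
Alice gets 1000 − 761.1241 ≈ 238.8759.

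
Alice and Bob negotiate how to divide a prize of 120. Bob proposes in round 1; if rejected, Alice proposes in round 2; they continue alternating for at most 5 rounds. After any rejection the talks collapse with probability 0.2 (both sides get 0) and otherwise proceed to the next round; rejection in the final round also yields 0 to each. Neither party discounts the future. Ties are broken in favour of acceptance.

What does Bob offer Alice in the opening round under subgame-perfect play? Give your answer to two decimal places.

31.49

Round 5 (Bob proposes): rejection yields 0 for Alice; Bob offers 0 and keeps 120.
Round 4 (Alice proposes): rejecting gives Bob an expected 0.8 × 120 = 96. Alice offers 96 and keeps 120 − 96 = 24.
Round 3 (Bob proposes): rejecting gives Alice an expected 0.8 × 24 = 19.2; Bob offers that and keeps 100.8.
Round 2 (Alice proposes): rejecting gives Bob an expected 0.8 × 100.8 = 80.64; Alice offers that and keeps 39.36.
Round 1 (Bob proposes): rejecting gives Alice an expected 0.8 × 39.36 = 31.488. Bob offers 31.488 and keeps 120 − 31.488 = 88.512.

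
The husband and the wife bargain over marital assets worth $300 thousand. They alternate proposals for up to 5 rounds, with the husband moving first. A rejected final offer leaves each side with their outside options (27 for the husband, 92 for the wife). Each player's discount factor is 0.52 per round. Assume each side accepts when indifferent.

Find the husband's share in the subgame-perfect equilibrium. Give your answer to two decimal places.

198.15

Round 5 (the husband proposes): the wife gets 92 if talks fail, so the husband offers 92 and keeps 208.
Round 4 (the wife proposes): the husband can get 208 next round, worth 0.52 × 208 = 108.16 now, so the wife offers 108.16, keeping 191.84.
Round 3 (the husband proposes): the wife can get 191.84 next round, worth 0.52 × 191.84 = 99.7568 now. The husband offers 99.7568 and keeps 300 − 99.7568 = 200.2432.
Round 2 (the wife proposes): the husband can get 200.2432 next round, worth 0.52 × 200.2432 = 104.126464 now, so the wife offers 104.126464, keeping 195.873536.
Round 1 (the husband proposes): the wife can get 195.873536 next round, worth 0.52 × 195.873536 = 101.85423872 now, so the husband offers 101.85423872, keeping 198.14576128.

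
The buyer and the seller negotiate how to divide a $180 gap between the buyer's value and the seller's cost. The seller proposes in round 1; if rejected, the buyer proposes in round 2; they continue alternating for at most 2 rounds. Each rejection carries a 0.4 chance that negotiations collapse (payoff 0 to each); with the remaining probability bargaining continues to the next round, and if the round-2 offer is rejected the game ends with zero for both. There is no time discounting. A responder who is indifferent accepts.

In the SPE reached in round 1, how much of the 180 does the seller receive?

72

By backward induction:
Round 2 (the buyer proposes): the seller will accept anything ≥ 0, so the buyer offers 0 and keeps 180.
Round 1 (the seller proposes): rejecting gives the buyer an expected 0.6 × 180 = 108, so the seller offers 108, keeping 72.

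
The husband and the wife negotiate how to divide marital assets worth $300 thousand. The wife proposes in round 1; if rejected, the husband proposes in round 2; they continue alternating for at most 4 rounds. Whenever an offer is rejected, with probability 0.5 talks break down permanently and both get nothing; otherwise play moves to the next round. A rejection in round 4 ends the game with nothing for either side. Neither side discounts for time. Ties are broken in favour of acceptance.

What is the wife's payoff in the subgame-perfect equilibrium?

187.5

Round 4 (the husband proposes): the wife will accept anything ≥ 0, so the husband offers 0 and keeps 300.
Round 3 (the wife proposes): rejecting gives the husband an expected 0.5 × 300 = 150. The wife offers 150 and keeps 300 − 150 = 150.
Round 2 (the husband proposes): rejecting gives the wife an expected 0.5 × 150 = 75, so the husband offers 75, keeping 225.
Round 1 (the wife proposes): rejecting gives the husband an expected 0.5 × 225 = 112.5. The wife offers 112.5 and keeps 300 − 112.5 = 187.5.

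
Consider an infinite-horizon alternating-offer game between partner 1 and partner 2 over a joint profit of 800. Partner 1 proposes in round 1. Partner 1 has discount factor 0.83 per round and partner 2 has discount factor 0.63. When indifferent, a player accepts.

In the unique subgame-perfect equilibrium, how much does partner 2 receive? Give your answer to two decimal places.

179.58

In a stationary SPE each proposer offers the other exactly their discounted continuation value.
If partner 1 keeps x when proposing and partner 2 keeps y when proposing, then x = 800 − 0.63y and y = 800 − 0.83x.
Solving: x = 800(1 − 0.63) / (1 − 0.83·0.63) = 296 / 0.4771 ≈ 620.4150.
Partner 2 gets 800 − 620.4150 ≈ 179.5850.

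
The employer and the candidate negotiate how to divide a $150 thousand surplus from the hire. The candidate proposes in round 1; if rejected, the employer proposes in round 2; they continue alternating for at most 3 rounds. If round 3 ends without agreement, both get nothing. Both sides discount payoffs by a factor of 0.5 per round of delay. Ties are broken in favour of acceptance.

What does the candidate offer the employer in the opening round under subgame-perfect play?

Work backward from the last round.
Round 3 (the candidate proposes): rejection yields 0 for the employer; the candidate offers 0 and keeps 150.
Round 2 (the employer proposes): the candidate can get 150 next round, worth 0.5 × 150 = 75 now; the employer offers that and keeps 75.
Round 1 (the candidate proposes): the employer can get 75 next round, worth 0.5 × 75 = 37.5 now, so the candidate offers 37.5, keeping 112.5.

37.5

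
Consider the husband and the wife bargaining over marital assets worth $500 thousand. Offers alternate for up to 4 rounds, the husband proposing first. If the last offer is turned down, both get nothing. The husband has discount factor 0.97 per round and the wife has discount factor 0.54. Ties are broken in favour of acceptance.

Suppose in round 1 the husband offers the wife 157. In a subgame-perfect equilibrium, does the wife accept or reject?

Accept

Round 4 (the wife proposes): the husband will accept anything ≥ 0, so the wife offers 0 and keeps 500.
Round 3 (the husband proposes): the wife can get 500 next round, worth 0.54 × 500 = 270 now, so the husband offers 270, keeping 230.
Round 2 (the wife proposes): the husband can get 230 next round, worth 0.97 × 230 = 223.1 now; the wife offers that and keeps 276.9.
So by rejecting in round 1, the wife gets 276.9 next round, worth 0.54 × 276.9 = 149.526 now.
Offer 157 ≥ 149.526, so the wife accepts.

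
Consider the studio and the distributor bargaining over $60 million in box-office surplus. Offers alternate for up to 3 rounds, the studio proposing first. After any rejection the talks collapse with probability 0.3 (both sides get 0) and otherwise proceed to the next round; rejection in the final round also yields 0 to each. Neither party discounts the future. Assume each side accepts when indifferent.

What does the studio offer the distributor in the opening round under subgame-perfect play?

12.6

By backward induction:
Round 3 (the studio proposes): rejection yields 0 for the distributor; the studio offers 0 and keeps 60.
Round 2 (the distributor proposes): rejecting gives the studio an expected 0.7 × 60 = 42; the distributor offers that and keeps 18.
Round 1 (the studio proposes): rejecting gives the distributor an expected 0.7 × 18 = 12.6; the studio offers that and keeps 47.4.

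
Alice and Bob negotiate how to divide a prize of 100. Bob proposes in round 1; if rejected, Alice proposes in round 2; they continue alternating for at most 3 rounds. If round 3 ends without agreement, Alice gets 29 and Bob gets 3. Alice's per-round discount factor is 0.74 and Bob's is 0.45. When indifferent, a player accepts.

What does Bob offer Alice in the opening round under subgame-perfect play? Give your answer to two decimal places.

Round 3 (Bob proposes): Alice gets 29 if talks fail, so Bob offers 29 and keeps 71.
Round 2 (Alice proposes): Bob can get 71 next round, worth 0.45 × 71 = 31.95 now. Alice offers 31.95 and keeps 100 − 31.95 = 68.05.
Round 1 (Bob proposes): Alice can get 68.05 next round, worth 0.74 × 68.05 = 50.357 now. Bob offers 50.357 and keeps 100 − 50.357 = 49.643.

50.36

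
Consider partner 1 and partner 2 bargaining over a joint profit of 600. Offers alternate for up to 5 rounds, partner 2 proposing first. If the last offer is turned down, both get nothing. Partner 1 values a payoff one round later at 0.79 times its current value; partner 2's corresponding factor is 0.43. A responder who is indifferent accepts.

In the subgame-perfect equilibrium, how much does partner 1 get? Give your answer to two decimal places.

361.96

Round 5 (partner 2 proposes): partner 1 will accept anything ≥ 0, so partner 2 offers 0 and keeps 600.
Round 4 (partner 1 proposes): partner 2 can get 600 next round, worth 0.43 × 600 = 258 now. Partner 1 offers 258 and keeps 600 − 258 = 342.
Round 3 (partner 2 proposes): partner 1 can get 342 next round, worth 0.79 × 342 = 270.18 now; partner 2 offers that and keeps 329.82.
Round 2 (partner 1 proposes): partner 2 can get 329.82 next round, worth 0.43 × 329.82 = 141.8226 now; partner 1 offers that and keeps 458.1774.
Round 1 (partner 2 proposes): partner 1 can get 458.1774 next round, worth 0.79 × 458.1774 = 361.960146 now. Partner 2 offers 361.960146 and keeps 600 − 361.960146 = 238.039854.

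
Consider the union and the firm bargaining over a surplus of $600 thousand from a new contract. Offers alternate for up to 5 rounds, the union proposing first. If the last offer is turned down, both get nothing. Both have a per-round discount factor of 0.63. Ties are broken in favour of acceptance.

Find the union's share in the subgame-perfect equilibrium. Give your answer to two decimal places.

By backward induction:
Round 5 (the union proposes): rejection yields 0 for the firm; the union offers 0 and keeps 600.
Round 4 (the firm proposes): the union can get 600 next round, worth 0.63 × 600 = 378 now, so the firm offers 378, keeping 222.
Round 3 (the union proposes): the firm can get 222 next round, worth 0.63 × 222 = 139.86 now. The union offers 139.86 and keeps 600 − 139.86 = 460.14.
Round 2 (the firm proposes): the union can get 460.14 next round, worth 0.63 × 460.14 = 289.8882 now, so the firm offers 289.8882, keeping 310.1118.
Round 1 (the union proposes): the firm can get 310.1118 next round, worth 0.63 × 310.1118 = 195.370434 now. The union offers 195.370434 and keeps 600 − 195.370434 = 404.629566.

404.63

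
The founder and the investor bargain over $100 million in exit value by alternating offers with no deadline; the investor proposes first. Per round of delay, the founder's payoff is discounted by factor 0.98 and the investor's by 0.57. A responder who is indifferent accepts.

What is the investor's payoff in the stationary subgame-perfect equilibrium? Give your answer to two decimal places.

4.53

Let x be the investor's share when the investor proposes and y be the founder's share when the founder proposes.
The founder accepts iff offered ≥ 0.98·y, so x = 100 − 0.98y. Symmetrically y = 100 − 0.57x.
Substituting: x = 100 − 0.98(100 − 0.57x), giving x(1 − 0.57·0.98) = 100(1 − 0.98).
So x = 100 × 0.02 / 0.4414 ≈ 4.5310, and the founder receives 100 − x ≈ 95.4690.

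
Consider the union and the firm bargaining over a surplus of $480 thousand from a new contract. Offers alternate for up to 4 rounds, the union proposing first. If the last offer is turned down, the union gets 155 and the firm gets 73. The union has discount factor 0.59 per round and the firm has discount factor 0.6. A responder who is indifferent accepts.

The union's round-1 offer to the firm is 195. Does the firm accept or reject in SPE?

Round 4 (the firm proposes): the union gets 155 if talks fail, so the firm offers 155 and keeps 325.
Round 3 (the union proposes): the firm can get 325 next round, worth 0.6 × 325 = 195 now, so the union offers 195, keeping 285.
Round 2 (the firm proposes): the union can get 285 next round, worth 0.59 × 285 = 168.15 now. The firm offers 168.15 and keeps 480 − 168.15 = 311.85.
So by rejecting in round 1, the firm gets 311.85 next round, worth 0.6 × 311.85 = 187.11 now.
Offer 195 ≥ 187.11, so the firm accepts.

Accept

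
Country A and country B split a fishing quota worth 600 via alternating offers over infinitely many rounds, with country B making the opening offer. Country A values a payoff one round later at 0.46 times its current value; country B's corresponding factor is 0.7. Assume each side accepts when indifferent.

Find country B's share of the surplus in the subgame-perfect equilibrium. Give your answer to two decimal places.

477.88

When country B proposes, country A accepts any offer worth at least 0.46 times what country A would get by proposing next round; and vice versa.
This gives x = 600 − 0.46y and y = 600 − 0.7x, where x and y are each side's share when it proposes.
Hence (1 − 0.46·0.7)x = 600(1 − 0.46), i.e. 0.678·x = 324.
x ≈ 477.8761; country A's share is 600 − x ≈ 122.1239.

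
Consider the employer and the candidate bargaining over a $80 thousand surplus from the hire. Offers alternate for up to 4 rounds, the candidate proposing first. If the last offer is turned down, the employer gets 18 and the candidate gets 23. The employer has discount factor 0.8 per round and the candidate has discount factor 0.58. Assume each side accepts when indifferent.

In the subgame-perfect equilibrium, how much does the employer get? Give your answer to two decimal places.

Round 4 (the employer proposes): the candidate gets 23 if talks fail, so the employer offers 23 and keeps 57.
Round 3 (the candidate proposes): the employer can get 57 next round, worth 0.8 × 57 = 45.6 now. The candidate offers 45.6 and keeps 80 − 45.6 = 34.4.
Round 2 (the employer proposes): the candidate can get 34.4 next round, worth 0.58 × 34.4 = 19.952 now; the employer offers that and keeps 60.048.
Round 1 (the candidate proposes): the employer can get 60.048 next round, worth 0.8 × 60.048 = 48.0384 now, so the candidate offers 48.0384, keeping 31.9616.

48.04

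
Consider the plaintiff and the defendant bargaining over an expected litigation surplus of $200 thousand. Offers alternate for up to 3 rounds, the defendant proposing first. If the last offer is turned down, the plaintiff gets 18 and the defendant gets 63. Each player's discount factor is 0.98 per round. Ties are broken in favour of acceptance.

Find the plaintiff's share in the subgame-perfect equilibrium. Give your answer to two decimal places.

21.21

Round 3 (the defendant proposes): the plaintiff gets 18 if talks fail, so the defendant offers 18 and keeps 182.
Round 2 (the plaintiff proposes): the defendant can get 182 next round, worth 0.98 × 182 = 178.36 now, so the plaintiff offers 178.36, keeping 21.64.
Round 1 (the defendant proposes): the plaintiff can get 21.64 next round, worth 0.98 × 21.64 = 21.2072 now, so the defendant offers 21.2072, keeping 178.7928.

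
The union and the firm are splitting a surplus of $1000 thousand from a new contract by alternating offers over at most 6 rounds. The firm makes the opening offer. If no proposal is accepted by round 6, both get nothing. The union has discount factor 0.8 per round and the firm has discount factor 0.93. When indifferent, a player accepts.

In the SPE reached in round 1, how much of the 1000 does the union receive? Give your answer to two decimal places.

540.49

Round 6 (the union proposes): the firm will accept anything ≥ 0, so the union offers 0 and keeps 1000.
Round 5 (the firm proposes): the union can get 1000 next round, worth 0.8 × 1000 = 800 now. The firm offers 800 and keeps 1000 − 800 = 200.
Round 4 (the union proposes): the firm can get 200 next round, worth 0.93 × 200 = 186 now, so the union offers 186, keeping 814.
Round 3 (the firm proposes): the union can get 814 next round, worth 0.8 × 814 = 651.2 now, so the firm offers 651.2, keeping 348.8.
Round 2 (the union proposes): the firm can get 348.8 next round, worth 0.93 × 348.8 = 324.384 now, so the union offers 324.384, keeping 675.616.
Round 1 (the firm proposes): the union can get 675.616 next round, worth 0.8 × 675.616 = 540.4928 now; the firm offers that and keeps 459.5072.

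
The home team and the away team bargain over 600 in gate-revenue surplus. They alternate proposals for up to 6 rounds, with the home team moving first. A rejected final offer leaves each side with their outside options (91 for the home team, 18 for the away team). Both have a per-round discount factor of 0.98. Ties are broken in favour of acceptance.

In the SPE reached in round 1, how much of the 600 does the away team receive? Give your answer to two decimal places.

Round 6 (the away team proposes): the home team gets 91 if talks fail, so the away team offers 91 and keeps 509.
Round 5 (the home team proposes): the away team can get 509 next round, worth 0.98 × 509 = 498.82 now, so the home team offers 498.82, keeping 101.18.
Round 4 (the away team proposes): the home team can get 101.18 next round, worth 0.98 × 101.18 = 99.1564 now. The away team offers 99.1564 and keeps 600 − 99.1564 = 500.8436.
Round 3 (the home team proposes): the away team can get 500.8436 next round, worth 0.98 × 500.8436 = 490.826728 now; the home team offers that and keeps 109.173272.
Round 2 (the away team proposes): the home team can get 109.173272 next round, worth 0.98 × 109.173272 = 106.98980656 now, so the away team offers 106.98980656, keeping 493.01019344.
Round 1 (the home team proposes): the away team can get 493.01019344 next round, worth 0.98 × 493.01019344 = 483.1499895712 now; the home team offers that and keeps 116.8500104288.

483.15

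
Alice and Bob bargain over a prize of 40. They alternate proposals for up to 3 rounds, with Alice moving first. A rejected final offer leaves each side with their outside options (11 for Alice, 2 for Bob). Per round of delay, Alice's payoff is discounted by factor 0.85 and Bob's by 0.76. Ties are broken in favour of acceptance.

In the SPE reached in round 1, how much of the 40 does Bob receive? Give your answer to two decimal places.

5.85

Solve by backward induction from round 3.
Round 3 (Alice proposes): Bob gets 2 if talks fail, so Alice offers 2 and keeps 38.
Round 2 (Bob proposes): Alice can get 38 next round, worth 0.85 × 38 = 32.3 now. Bob offers 32.3 and keeps 40 − 32.3 = 7.7.
Round 1 (Alice proposes): Bob can get 7.7 next round, worth 0.76 × 7.7 = 5.852 now. Alice offers 5.852 and keeps 40 − 5.852 = 34.148.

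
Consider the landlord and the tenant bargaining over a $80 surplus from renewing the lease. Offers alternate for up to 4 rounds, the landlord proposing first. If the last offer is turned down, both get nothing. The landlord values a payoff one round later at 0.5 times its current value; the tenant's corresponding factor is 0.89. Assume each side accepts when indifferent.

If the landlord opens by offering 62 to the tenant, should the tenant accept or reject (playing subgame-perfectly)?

Reject

Work out the tenant's continuation value if the offer is rejected.
Round 4 (the tenant proposes): rejection yields 0 for the landlord; the tenant offers 0 and keeps 80.
Round 3 (the landlord proposes): the tenant can get 80 next round, worth 0.89 × 80 = 71.2 now; the landlord offers that and keeps 8.8.
Round 2 (the tenant proposes): the landlord can get 8.8 next round, worth 0.5 × 8.8 = 4.4 now, so the tenant offers 4.4, keeping 75.6.
So by rejecting in round 1, the tenant gets 75.6 next round, worth 0.89 × 75.6 = 67.284 now.
Offer 62 < 67.284, so the tenant rejects.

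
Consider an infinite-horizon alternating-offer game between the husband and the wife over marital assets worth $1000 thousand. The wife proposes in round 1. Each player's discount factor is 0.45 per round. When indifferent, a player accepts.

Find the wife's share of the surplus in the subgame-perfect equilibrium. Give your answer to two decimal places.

689.66

When the wife proposes, the husband accepts any offer worth at least 0.45 times what the husband would get by proposing next round; and vice versa.
This gives x = 1000 − 0.45y and y = 1000 − 0.45x, where x and y are each side's share when it proposes.
Hence (1 − 0.45·0.45)x = 1000(1 − 0.45), i.e. 0.7975·x = 550.
x ≈ 689.6552; the husband's share is 1000 − x ≈ 310.3448.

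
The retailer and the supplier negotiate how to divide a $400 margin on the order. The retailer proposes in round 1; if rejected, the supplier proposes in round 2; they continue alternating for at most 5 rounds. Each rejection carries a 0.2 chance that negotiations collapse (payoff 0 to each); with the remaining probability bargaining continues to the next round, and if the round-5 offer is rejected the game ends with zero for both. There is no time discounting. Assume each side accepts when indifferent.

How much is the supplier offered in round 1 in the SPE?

By backward induction:
Round 5 (the retailer proposes): rejection yields 0 for the supplier; the retailer offers 0 and keeps 400.
Round 4 (the supplier proposes): rejecting gives the retailer an expected 0.8 × 400 = 320. The supplier offers 320 and keeps 400 − 320 = 80.
Round 3 (the retailer proposes): rejecting gives the supplier an expected 0.8 × 80 = 64. The retailer offers 64 and keeps 400 − 64 = 336.
Round 2 (the supplier proposes): rejecting gives the retailer an expected 0.8 × 336 = 268.8; the supplier offers that and keeps 131.2.
Round 1 (the retailer proposes): rejecting gives the supplier an expected 0.8 × 131.2 = 104.96, so the retailer offers 104.96, keeping 295.04.

104.96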